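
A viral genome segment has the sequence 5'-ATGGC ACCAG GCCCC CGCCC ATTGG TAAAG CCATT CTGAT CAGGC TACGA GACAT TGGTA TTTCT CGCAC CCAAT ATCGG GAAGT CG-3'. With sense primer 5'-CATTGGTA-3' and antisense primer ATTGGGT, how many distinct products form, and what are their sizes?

The forward primer CATTGGTA matches the top strand at positions 20–27, 53–60.
The reverse primer's reverse complement is ACCCAAT, matching at positions 69–75.
Each forward site pairs with the reverse site to give a product ending at position 75: sizes 56, 23 bp.

Two products: 56 bp, 23 bp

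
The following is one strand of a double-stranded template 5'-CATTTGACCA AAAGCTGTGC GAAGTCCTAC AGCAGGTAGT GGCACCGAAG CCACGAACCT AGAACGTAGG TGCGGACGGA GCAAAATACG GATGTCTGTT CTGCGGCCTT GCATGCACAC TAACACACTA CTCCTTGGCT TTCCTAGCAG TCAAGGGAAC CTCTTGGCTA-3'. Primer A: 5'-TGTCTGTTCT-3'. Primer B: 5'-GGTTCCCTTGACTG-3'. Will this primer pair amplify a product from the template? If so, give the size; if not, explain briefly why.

Primer A (TGTCTGTTCT) matches the top strand at positions 93–102; it acts as a forward primer.
Primer B's reverse complement is CAGTCAAGGGAACC, matching the top strand at positions 148–161; it acts as a reverse primer.
The 3' ends face each other across positions 93–161, giving a 69 bp product.

Yes — a 69 bp product.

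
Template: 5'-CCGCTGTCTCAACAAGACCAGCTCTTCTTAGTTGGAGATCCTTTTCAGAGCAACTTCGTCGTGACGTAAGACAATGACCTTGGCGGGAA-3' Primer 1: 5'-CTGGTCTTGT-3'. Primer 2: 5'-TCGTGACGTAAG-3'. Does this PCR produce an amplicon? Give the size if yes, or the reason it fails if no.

No product — the primers' 3' ends point away from each other.

Primer 1 (CTGGTCTTGT) has reverse complement ACAAGACCAG, which matches the top strand at positions 12–21; primer 1 anneals to the top strand there with its 3' end pointing upstream toward position 12.
Primer 2 (TCGTGACGTAAG) matches the top strand directly at positions 59–70; it anneals to the bottom strand with its 3' end pointing downstream toward position 70.
The 3' ends diverge (primer 1 extends toward position 1, primer 2 toward position 89), so the primers never converge on a shared product.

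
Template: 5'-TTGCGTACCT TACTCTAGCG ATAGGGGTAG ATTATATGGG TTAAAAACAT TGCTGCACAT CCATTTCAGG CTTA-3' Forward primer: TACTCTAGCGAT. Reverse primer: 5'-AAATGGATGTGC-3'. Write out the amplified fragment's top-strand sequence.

5'-TACTCTAGCGATAGGGGTAGATTATATGGGTTAAAAACATTGCTGCACATCCATTT-3'

Forward primer TACTCTAGCGAT is found on the top strand at positions 11–22.
The reverse primer's reverse complement is GCACATCCATTT, which matches the template at positions 55–66.
The product is the template from position 11 through 66 (56 bp).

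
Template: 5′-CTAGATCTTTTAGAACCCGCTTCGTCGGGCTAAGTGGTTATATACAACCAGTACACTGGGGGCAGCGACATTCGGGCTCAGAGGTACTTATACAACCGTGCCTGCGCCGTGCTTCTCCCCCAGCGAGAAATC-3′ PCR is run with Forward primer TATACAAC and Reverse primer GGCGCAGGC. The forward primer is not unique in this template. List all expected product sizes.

68 bp, 20 bp

The forward primer TATACAAC matches the top strand at positions 41–48, 89–96.
The reverse primer's reverse complement is GCCTGCGCC, matching at positions 100–108.
Each forward site pairs with the reverse site to give a product ending at position 108: sizes 68, 20 bp.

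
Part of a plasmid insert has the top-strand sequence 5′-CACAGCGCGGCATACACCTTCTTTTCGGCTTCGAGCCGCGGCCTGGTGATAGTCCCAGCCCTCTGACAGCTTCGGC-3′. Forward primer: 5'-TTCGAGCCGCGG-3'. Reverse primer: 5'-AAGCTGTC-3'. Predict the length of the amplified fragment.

Forward primer TTCGAGCCGCGG is found on the top strand at positions 30–41.
The reverse primer's reverse complement is GACAGCTT, which matches the template at positions 65–72.
Amplicon spans positions 30–72: 43 bp.

43 bp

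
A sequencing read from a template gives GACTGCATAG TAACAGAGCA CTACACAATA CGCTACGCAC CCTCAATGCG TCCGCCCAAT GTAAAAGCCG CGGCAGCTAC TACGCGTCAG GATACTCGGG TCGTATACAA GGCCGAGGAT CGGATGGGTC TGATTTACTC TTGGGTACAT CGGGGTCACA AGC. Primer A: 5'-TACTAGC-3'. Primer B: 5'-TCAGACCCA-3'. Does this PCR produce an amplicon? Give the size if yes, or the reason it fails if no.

No product — primer A has no binding site in the template.

Primer A (TACTAGC) does not match the top strand, and its reverse complement GCTAGTA does not match either.
With no annealing site for primer A, no amplification occurs.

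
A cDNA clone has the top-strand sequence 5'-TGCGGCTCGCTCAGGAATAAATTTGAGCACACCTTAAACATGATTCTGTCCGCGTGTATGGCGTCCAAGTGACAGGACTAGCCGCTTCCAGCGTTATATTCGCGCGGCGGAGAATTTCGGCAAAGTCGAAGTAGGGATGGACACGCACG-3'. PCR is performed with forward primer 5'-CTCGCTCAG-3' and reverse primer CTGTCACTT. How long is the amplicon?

70 bp

Scanning the template, CTCGCTCAG occurs at positions 6–14; this primer anneals to the bottom strand there with its 3' end pointing downstream.
Taking the reverse complement of CTGTCACTT gives AAGTGACAG, found at positions 67–75 on the template; the primer anneals here to the top strand with its 3' end pointing upstream.
Product length = (reverse-primer end) − (forward-primer start) + 1 = 75 − 6 + 1 = 70 bp.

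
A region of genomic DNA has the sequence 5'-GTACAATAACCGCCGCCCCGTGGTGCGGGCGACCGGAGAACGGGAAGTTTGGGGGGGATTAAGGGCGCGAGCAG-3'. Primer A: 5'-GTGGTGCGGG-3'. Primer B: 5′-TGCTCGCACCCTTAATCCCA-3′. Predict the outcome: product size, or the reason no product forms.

No product — primer B has no binding site in the template.

Primer B (TGCTCGCACCCTTAATCCCA) does not match the top strand, and its reverse complement TGGGATTAAGGGTGCGAGCA does not match either.
With no annealing site for primer B, no amplification occurs.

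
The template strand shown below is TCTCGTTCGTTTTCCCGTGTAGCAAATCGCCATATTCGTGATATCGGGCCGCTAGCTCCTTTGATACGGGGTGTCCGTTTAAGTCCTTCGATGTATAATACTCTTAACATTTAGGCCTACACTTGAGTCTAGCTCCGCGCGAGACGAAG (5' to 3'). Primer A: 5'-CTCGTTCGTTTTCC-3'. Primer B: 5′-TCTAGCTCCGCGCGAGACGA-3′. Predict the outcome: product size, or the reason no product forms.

Primer A (CTCGTTCGTTTTCC) matches the top strand at positions 2–15 (3' end points downstream).
Primer B (TCTAGCTCCGCGCGAGACGA) also matches the top strand directly, at positions 128–147 — its reverse complement TCGTCTCGCGCGGAGCTAGA is not present.
Both primers anneal to the bottom strand with 3' ends pointing the same way, so neither can prime synthesis back toward the other.

No product — both primers anneal to the same strand and extend in the same direction.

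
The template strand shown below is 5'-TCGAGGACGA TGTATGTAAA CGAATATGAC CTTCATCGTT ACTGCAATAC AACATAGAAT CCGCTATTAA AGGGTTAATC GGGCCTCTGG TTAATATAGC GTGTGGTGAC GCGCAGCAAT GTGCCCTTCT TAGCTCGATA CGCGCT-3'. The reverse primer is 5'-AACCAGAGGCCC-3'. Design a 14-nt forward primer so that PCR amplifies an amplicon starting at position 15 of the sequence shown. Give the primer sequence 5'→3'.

5'-TGTAAACGAATATG-3'

The reverse primer's reverse complement GGGCCTCTGGTT matches the template at positions 81–92; the product starts at position 15.
The forward primer is identical to the top strand over positions 15–28: TGTAAACGAATATG.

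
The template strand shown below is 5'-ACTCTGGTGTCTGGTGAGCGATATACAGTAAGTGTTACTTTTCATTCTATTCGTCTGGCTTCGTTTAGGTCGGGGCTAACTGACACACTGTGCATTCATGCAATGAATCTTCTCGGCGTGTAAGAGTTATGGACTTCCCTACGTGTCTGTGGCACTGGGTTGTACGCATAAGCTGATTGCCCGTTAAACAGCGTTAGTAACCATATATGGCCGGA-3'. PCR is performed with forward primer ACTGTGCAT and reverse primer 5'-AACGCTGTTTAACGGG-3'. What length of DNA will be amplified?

Scanning the template, ACTGTGCAT occurs at positions 87–95; this primer anneals to the bottom strand there with its 3' end pointing downstream.
Taking the reverse complement of AACGCTGTTTAACGGG gives CCCGTTAAACAGCGTT, found at positions 180–195 on the template; the primer anneals here to the top strand with its 3' end pointing upstream.
Amplicon spans positions 87–195: 109 bp.

109 bp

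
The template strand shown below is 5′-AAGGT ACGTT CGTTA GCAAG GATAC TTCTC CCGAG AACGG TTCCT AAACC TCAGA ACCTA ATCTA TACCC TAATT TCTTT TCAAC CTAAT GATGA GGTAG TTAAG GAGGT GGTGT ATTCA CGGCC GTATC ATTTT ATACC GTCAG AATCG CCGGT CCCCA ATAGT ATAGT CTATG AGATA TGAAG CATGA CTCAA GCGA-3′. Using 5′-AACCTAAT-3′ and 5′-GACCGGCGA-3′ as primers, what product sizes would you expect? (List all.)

The forward primer AACCTAAT matches the top strand at positions 55–62, 83–90.
The reverse primer's reverse complement is TCGCCGGTC, matching at positions 148–156.
Each forward site pairs with the reverse site to give a product ending at position 156: sizes 102, 74 bp.

102 bp, 74 bp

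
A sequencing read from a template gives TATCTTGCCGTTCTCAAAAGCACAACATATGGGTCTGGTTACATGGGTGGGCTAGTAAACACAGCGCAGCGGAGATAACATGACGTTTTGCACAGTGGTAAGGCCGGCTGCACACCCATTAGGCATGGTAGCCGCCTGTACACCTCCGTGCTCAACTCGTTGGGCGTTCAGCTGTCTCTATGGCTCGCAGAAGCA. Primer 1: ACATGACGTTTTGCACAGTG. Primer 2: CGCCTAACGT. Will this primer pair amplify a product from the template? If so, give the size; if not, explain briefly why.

Primer 2 (CGCCTAACGT) does not match the top strand, and its reverse complement ACGTTAGGCG does not match either.
With no annealing site for primer 2, no amplification occurs.

No product — primer 2 has no binding site in the template.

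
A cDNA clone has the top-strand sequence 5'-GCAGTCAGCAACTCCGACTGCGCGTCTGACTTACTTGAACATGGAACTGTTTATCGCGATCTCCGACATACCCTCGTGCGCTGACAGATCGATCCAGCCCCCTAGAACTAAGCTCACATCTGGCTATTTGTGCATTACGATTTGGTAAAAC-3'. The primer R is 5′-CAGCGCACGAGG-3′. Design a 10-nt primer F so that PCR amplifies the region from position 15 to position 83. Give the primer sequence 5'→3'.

The reverse primer's reverse complement CCTCGTGCGCTG matches the template at positions 72–83; the product starts at position 15.
The forward primer is identical to the top strand over positions 15–24: CGACTGCGCG.

5'-CGACTGCGCG-3'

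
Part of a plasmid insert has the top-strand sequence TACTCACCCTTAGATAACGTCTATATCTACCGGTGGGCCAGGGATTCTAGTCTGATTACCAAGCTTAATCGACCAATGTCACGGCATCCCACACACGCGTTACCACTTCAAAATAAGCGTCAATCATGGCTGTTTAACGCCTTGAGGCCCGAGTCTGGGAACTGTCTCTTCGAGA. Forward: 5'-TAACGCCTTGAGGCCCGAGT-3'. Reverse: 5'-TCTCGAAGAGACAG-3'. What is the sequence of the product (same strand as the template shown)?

The forward primer matches the template at positions 135–154.
The reverse primer's reverse complement is CTGTCTCTTCGAGA, which matches the template at positions 162–175.
The product is the template from position 135 through 175 (41 bp).

5'-TAACGCCTTGAGGCCCGAGTCTGGGAACTGTCTCTTCGAGA-3'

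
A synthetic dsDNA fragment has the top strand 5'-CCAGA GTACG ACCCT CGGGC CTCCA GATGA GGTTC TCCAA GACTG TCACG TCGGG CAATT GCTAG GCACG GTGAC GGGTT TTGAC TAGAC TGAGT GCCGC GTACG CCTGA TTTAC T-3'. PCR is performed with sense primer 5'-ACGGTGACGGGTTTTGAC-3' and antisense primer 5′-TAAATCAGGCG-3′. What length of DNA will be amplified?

The forward primer matches the template at positions 68–85.
Reverse complement of the reverse primer: CGCCTGATTTA. This occurs on the top strand at positions 104–114.
Amplicon spans positions 68–114: 47 bp.

47 bp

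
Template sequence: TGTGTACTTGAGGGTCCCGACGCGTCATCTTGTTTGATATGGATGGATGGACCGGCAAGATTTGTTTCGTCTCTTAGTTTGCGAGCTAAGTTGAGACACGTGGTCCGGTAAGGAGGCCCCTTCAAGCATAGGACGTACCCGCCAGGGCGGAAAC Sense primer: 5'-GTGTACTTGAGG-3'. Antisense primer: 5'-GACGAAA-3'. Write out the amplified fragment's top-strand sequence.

5'-GTGTACTTGAGGGTCCCGACGCGTCATCTTGTTTGATATGGATGGATGGACCGGCAAGATTTGTTTCGTC-3'

Scanning the template, GTGTACTTGAGG occurs at positions 2–13; this primer anneals to the bottom strand there with its 3' end pointing downstream.
Taking the reverse complement of GACGAAA gives TTTCGTC, found at positions 65–71 on the template; the primer anneals here to the top strand with its 3' end pointing upstream.
The product is the template from position 2 through 71 (70 bp).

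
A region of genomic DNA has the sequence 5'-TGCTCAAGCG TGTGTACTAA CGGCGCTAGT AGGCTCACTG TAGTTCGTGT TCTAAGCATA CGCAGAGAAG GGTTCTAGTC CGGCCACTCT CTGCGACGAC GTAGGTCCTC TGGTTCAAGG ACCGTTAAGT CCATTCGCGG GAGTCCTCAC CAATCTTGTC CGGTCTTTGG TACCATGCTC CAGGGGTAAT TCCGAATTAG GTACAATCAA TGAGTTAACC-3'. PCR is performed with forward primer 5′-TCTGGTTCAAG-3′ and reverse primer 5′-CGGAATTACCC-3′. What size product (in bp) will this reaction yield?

Scanning the template, TCTGGTTCAAG occurs at positions 109–119; this primer anneals to the bottom strand there with its 3' end pointing downstream.
Taking the reverse complement of CGGAATTACCC gives GGGTAATTCCG, found at positions 184–194 on the template; the primer anneals here to the top strand with its 3' end pointing upstream.
The product runs from position 109 to position 194, so its length is 194 − 109 + 1 = 86 bp.

86 bp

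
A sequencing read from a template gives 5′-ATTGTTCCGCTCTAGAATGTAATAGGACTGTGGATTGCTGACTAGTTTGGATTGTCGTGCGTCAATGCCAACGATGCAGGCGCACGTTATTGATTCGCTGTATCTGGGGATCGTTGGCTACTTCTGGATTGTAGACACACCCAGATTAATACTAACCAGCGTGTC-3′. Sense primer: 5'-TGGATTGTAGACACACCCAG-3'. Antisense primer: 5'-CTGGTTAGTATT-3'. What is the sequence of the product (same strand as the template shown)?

5'-TGGATTGTAGACACACCCAGATTAATACTAACCAG-3'

Scanning the template, TGGATTGTAGACACACCCAG occurs at positions 125–144; this primer anneals to the bottom strand there with its 3' end pointing downstream.
Taking the reverse complement of CTGGTTAGTATT gives AATACTAACCAG, found at positions 148–159 on the template; the primer anneals here to the top strand with its 3' end pointing upstream.
The product is the template from position 125 through 159 (35 bp).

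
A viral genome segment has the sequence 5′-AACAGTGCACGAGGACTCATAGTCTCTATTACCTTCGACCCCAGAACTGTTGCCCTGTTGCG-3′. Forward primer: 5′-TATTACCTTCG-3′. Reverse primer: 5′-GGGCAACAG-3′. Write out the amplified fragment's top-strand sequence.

5'-TATTACCTTCGACCCCAGAACTGTTGCCC-3'

Scanning the template, TATTACCTTCG occurs at positions 27–37; this primer anneals to the bottom strand there with its 3' end pointing downstream.
Reverse complement of the reverse primer: CTGTTGCCC. This occurs on the top strand at positions 47–55.
The product is the template from position 27 through 55 (29 bp).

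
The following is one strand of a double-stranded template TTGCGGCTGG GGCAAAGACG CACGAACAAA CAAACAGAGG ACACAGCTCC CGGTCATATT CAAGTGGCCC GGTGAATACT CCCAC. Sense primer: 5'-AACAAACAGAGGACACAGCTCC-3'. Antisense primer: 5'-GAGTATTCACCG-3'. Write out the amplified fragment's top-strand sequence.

5'-AACAAACAGAGGACACAGCTCCCGGTCATATTCAAGTGGCCCGGTGAATACTC-3'

Scanning the template, AACAAACAGAGGACACAGCTCC occurs at positions 29–50; this primer anneals to the bottom strand there with its 3' end pointing downstream.
Reverse complement of the reverse primer: CGGTGAATACTC. This occurs on the top strand at positions 70–81.
The product is the template from position 29 through 81 (53 bp).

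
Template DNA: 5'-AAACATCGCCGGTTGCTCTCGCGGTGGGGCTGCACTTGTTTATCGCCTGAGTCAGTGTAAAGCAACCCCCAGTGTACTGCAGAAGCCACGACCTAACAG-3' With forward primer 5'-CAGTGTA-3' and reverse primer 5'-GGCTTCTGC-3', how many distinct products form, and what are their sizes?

Two products: 35 bp, 18 bp

The forward primer CAGTGTA matches the top strand at positions 53–59, 70–76.
The reverse primer's reverse complement is GCAGAAGCC, matching at positions 79–87.
Each forward site pairs with the reverse site to give a product ending at position 87: sizes 35, 18 bp.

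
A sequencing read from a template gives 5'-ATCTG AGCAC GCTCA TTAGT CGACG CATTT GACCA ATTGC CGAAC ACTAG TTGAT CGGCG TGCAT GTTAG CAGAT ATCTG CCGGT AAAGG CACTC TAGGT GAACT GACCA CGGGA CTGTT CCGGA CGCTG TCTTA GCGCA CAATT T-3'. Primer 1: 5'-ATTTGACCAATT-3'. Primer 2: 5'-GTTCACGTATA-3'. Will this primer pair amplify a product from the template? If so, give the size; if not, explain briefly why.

Primer 2 (GTTCACGTATA) does not match the top strand, and its reverse complement TATACGTGAAC does not match either.
With no annealing site for primer 2, no amplification occurs.

No product — primer 2 has no binding site in the template.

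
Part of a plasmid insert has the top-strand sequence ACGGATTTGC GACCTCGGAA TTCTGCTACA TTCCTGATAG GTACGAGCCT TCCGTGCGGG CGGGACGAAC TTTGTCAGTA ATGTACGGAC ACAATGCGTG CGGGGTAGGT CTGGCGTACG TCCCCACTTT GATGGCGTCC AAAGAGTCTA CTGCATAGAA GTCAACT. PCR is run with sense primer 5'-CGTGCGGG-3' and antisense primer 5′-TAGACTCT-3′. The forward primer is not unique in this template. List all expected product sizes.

98 bp, 54 bp

The forward primer CGTGCGGG matches the top strand at positions 53–60, 97–104.
The reverse primer's reverse complement is AGAGTCTA, matching at positions 143–150.
Each forward site pairs with the reverse site to give a product ending at position 150: sizes 98, 54 bp.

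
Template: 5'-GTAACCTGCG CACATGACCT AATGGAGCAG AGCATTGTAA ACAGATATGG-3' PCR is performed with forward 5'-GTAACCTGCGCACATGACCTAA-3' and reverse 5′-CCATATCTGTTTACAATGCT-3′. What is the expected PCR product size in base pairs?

50 bp

Forward primer GTAACCTGCGCACATGACCTAA is found on the top strand at positions 1–22.
The reverse primer's reverse complement is AGCATTGTAAACAGATATGG, which matches the template at positions 31–50.
Product length = (reverse-primer end) − (forward-primer start) + 1 = 50 − 1 + 1 = 50 bp.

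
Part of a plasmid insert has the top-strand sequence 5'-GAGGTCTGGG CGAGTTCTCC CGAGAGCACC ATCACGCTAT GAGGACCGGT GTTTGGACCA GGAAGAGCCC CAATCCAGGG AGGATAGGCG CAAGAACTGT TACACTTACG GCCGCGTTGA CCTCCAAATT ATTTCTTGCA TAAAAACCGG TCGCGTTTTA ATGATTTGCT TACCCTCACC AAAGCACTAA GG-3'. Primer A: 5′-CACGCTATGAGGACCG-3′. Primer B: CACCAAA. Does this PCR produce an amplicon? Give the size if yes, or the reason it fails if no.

Primer A (CACGCTATGAGGACCG) matches the top strand at positions 33–48 (3' end points downstream).
Primer B (CACCAAA) also matches the top strand directly, at positions 177–183 — its reverse complement TTTGGTG is not present.
Both primers anneal to the bottom strand with 3' ends pointing the same way, so neither can prime synthesis back toward the other.

No product — both primers anneal to the same strand and extend in the same direction.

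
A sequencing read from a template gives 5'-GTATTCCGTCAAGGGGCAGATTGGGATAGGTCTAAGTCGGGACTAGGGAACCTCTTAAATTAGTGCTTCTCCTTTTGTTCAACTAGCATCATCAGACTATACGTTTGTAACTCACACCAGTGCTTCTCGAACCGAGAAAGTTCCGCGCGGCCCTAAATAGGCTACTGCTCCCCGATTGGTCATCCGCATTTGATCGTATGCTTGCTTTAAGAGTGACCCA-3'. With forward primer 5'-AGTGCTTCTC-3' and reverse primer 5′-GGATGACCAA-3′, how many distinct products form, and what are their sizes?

The forward primer AGTGCTTCTC matches the top strand at positions 62–71, 119–128.
The reverse primer's reverse complement is TTGGTCATCC, matching at positions 176–185.
Each forward site pairs with the reverse site to give a product ending at position 185: sizes 124, 67 bp.

Two products: 124 bp, 67 bp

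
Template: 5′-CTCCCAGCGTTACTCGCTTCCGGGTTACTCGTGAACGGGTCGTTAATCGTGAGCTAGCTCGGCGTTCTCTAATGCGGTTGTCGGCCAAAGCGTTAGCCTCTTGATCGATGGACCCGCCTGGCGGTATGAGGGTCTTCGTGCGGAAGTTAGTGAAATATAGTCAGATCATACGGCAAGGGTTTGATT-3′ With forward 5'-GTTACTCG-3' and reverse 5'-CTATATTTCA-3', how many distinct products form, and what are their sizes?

The forward primer GTTACTCG matches the top strand at positions 9–16, 24–31.
The reverse primer's reverse complement is TGAAATATAG, matching at positions 151–160.
Each forward site pairs with the reverse site to give a product ending at position 160: sizes 152, 137 bp.

Two products: 152 bp, 137 bp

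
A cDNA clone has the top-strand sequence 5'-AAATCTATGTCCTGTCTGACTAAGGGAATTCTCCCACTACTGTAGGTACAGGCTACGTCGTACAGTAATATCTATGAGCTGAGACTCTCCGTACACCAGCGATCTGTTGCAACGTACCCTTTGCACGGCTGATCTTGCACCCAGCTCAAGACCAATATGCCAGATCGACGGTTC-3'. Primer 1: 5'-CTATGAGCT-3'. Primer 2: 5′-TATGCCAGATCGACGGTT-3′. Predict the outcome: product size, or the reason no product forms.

Primer 1 (CTATGAGCT) matches the top strand at positions 72–80 (3' end points downstream).
Primer 2 (TATGCCAGATCGACGGTT) also matches the top strand directly, at positions 156–173 — its reverse complement AACCGTCGATCTGGCATA is not present.
Both primers anneal to the bottom strand with 3' ends pointing the same way, so neither can prime synthesis back toward the other.

No product — both primers anneal to the same strand and extend in the same direction.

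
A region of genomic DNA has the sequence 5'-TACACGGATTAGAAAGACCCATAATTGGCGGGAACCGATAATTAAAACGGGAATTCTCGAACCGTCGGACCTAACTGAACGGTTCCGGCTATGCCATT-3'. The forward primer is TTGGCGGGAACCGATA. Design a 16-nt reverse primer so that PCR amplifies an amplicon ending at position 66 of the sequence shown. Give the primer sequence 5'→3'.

5'-GACGGTTCGAGAATTC-3'

The forward primer binds at positions 25–40; the product's 3' end on the top strand is position 66.
The reverse primer anneals to the top strand over positions 51–66, i.e. to GAATTCTCGAACCGTC.
Its sequence written 5'→3' is the reverse complement: GACGGTTCGAGAATTC.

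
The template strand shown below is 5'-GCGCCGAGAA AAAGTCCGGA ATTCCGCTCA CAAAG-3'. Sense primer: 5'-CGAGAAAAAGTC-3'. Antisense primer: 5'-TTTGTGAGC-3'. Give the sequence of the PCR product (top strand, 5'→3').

The forward primer matches the template at positions 5–16.
Reverse complement of the reverse primer: GCTCACAAA. This occurs on the top strand at positions 26–34.
The product is the template from position 5 through 34 (30 bp).

5'-CGAGAAAAAGTCCGGAATTCCGCTCACAAA-3'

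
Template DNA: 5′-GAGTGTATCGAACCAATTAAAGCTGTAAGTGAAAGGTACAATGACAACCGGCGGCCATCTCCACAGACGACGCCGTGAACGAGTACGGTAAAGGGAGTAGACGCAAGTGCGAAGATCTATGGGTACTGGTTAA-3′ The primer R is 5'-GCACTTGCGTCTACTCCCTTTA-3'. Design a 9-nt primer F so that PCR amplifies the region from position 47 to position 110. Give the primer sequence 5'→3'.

The reverse primer's reverse complement TAAAGGGAGTAGACGCAAGTGC matches the template at positions 89–110; the product starts at position 47.
The forward primer is identical to the top strand over positions 47–55: ACCGGCGGC.

5'-ACCGGCGGC-3'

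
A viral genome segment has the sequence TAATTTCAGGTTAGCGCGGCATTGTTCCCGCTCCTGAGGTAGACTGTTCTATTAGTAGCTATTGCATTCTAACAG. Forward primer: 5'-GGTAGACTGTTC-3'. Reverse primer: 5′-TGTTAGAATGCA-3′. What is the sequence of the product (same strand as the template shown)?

Forward primer GGTAGACTGTTC is found on the top strand at positions 38–49.
The reverse primer's reverse complement is TGCATTCTAACA, which matches the template at positions 63–74.
The product is the template from position 38 through 74 (37 bp).

5'-GGTAGACTGTTCTATTAGTAGCTATTGCATTCTAACA-3'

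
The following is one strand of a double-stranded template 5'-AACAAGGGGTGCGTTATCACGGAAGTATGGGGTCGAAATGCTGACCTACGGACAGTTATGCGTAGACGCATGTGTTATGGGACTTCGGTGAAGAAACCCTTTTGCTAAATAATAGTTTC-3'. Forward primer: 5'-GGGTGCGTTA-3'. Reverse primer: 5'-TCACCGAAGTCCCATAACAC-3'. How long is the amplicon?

The forward primer matches the template at positions 7–16.
Taking the reverse complement of TCACCGAAGTCCCATAACAC gives GTGTTATGGGACTTCGGTGA, found at positions 72–91 on the template; the primer anneals here to the top strand with its 3' end pointing upstream.
The product runs from position 7 to position 91, so its length is 91 − 7 + 1 = 85 bp.

85 bp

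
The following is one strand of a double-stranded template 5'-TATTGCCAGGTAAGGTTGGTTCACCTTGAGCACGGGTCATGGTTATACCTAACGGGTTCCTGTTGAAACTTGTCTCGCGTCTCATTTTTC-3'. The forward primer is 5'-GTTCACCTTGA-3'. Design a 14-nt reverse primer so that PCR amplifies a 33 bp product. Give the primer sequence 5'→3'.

The forward primer binds at positions 19–29, so a 33 bp product ends at position 19 + 33 − 1 = 51.
The reverse primer anneals to the top strand over positions 38–51, i.e. to CATGGTTATACCTA.
Its sequence written 5'→3' is the reverse complement: TAGGTATAACCATG.

5'-TAGGTATAACCATG-3'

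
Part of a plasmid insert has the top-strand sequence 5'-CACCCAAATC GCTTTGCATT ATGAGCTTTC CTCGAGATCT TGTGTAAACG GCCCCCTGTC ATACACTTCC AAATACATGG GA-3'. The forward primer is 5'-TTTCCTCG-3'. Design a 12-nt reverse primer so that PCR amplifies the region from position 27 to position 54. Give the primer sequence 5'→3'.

The product's 3' end on the top strand is position 54.
The reverse primer anneals to the top strand over positions 43–54, i.e. to TGTAAACGGCCC.
Its sequence written 5'→3' is the reverse complement: GGGCCGTTTACA.

5'-GGGCCGTTTACA-3'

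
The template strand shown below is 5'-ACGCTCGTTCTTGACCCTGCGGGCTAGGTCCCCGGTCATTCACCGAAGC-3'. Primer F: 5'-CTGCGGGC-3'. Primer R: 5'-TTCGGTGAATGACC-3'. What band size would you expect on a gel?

The forward primer matches the template at positions 17–24.
The reverse primer's reverse complement is GGTCATTCACCGAA, which matches the template at positions 34–47.
The product runs from position 17 to position 47, so its length is 47 − 17 + 1 = 31 bp.

31 bp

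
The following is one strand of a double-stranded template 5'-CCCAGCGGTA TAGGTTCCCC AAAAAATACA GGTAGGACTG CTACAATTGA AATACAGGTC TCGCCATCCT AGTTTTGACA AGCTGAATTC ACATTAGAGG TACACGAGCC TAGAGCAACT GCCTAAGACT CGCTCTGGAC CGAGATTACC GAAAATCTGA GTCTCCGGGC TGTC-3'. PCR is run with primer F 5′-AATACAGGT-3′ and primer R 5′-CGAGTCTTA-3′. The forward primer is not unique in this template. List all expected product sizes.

108 bp, 82 bp

The forward primer AATACAGGT matches the top strand at positions 25–33, 51–59.
The reverse primer's reverse complement is TAAGACTCG, matching at positions 124–132.
Each forward site pairs with the reverse site to give a product ending at position 132: sizes 108, 82 bp.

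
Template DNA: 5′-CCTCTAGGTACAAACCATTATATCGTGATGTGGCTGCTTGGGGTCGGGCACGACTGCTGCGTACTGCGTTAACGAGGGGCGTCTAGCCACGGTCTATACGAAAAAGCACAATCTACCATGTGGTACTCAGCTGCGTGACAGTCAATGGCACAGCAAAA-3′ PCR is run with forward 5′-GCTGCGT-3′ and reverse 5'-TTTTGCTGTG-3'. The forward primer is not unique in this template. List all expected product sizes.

103 bp, 29 bp

The forward primer GCTGCGT matches the top strand at positions 56–62, 130–136.
The reverse primer's reverse complement is CACAGCAAAA, matching at positions 149–158.
Each forward site pairs with the reverse site to give a product ending at position 158: sizes 103, 29 bp.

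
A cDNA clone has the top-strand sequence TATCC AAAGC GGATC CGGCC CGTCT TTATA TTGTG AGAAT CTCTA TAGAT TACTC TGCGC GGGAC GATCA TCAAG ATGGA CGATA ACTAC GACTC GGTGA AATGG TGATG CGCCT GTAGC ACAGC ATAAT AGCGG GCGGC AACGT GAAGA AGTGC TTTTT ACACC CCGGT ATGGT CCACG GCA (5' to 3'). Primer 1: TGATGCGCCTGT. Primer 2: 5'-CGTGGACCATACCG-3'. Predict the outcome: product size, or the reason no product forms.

Primer 1 (TGATGCGCCTGT) matches the top strand at positions 106–117; it acts as a forward primer.
Primer 2's reverse complement is CGGTATGGTCCACG, matching the top strand at positions 167–180; it acts as a reverse primer.
The 3' ends face each other across positions 106–180, giving a 75 bp product.

Yes — a 75 bp product.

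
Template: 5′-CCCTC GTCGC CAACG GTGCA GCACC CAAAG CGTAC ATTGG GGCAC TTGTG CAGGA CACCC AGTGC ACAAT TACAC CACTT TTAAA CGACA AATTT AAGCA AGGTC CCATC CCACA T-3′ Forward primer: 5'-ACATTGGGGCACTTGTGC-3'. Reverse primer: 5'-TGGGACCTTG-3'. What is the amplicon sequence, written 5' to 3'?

The forward primer matches the template at positions 34–51.
Taking the reverse complement of TGGGACCTTG gives CAAGGTCCCA, found at positions 99–108 on the template; the primer anneals here to the top strand with its 3' end pointing upstream.
The product is the template from position 34 through 108 (75 bp).

5'-ACATTGGGGCACTTGTGCAGGACACCCAGTGCACAATTACACCACTTTTAAACGACAAATTTAAGCAAGGTCCCA-3'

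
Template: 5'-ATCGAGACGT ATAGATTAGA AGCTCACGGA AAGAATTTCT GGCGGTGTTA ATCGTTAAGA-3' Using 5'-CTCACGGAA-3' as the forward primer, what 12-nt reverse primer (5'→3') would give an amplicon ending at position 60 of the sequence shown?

5'-TCTTAACGATTA-3'

The forward primer binds at positions 23–31; the product's 3' end on the top strand is position 60.
The reverse primer anneals to the top strand over positions 49–60, i.e. to TAATCGTTAAGA.
Its sequence written 5'→3' is the reverse complement: TCTTAACGATTA.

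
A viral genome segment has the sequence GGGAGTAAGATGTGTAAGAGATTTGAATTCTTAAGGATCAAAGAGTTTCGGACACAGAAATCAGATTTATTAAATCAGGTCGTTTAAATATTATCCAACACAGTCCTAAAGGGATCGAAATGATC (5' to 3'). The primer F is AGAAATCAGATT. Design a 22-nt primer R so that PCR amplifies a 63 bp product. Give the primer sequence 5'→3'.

5'-TCGATCCCTTTAGGACTGTGTT-3'

The forward primer binds at positions 56–67, so a 63 bp product ends at position 56 + 63 − 1 = 118.
The reverse primer anneals to the top strand over positions 97–118, i.e. to AACACAGTCCTAAAGGGATCGA.
Its sequence written 5'→3' is the reverse complement: TCGATCCCTTTAGGACTGTGTT.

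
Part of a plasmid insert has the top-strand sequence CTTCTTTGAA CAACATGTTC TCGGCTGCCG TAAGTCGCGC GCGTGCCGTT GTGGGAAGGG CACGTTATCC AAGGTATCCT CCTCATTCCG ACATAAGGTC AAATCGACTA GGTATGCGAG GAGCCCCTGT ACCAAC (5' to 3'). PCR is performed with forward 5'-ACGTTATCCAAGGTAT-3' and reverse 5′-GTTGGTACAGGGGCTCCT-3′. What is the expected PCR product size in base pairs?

75 bp

The forward primer matches the template at positions 62–77.
Reverse complement of the reverse primer: AGGAGCCCCTGTACCAAC. This occurs on the top strand at positions 119–136.
The product runs from position 62 to position 136, so its length is 136 − 62 + 1 = 75 bp.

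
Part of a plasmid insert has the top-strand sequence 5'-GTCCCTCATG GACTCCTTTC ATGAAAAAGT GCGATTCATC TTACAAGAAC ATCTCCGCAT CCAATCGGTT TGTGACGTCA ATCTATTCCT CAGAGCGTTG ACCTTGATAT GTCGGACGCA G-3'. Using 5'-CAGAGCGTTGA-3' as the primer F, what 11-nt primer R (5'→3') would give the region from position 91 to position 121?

The product's 3' end on the top strand is position 121.
The reverse primer anneals to the top strand over positions 111–121, i.e. to GTCGGACGCAG.
Its sequence written 5'→3' is the reverse complement: CTGCGTCCGAC.

5'-CTGCGTCCGAC-3'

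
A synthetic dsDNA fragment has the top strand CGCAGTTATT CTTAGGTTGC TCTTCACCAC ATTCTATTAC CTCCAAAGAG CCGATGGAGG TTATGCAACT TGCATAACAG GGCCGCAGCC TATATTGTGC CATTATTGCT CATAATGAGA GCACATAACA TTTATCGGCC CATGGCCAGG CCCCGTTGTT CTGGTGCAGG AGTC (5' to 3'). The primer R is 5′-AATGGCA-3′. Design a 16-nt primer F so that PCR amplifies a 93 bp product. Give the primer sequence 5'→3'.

The reverse primer's reverse complement TGCCATT matches the template at positions 98–104, so the product ends at position 104.
A 93 bp product then starts at position 104 − 93 + 1 = 12.
The forward primer is identical to the top strand there: TTAGGTTGCTCTTCAC.

5'-TTAGGTTGCTCTTCAC-3'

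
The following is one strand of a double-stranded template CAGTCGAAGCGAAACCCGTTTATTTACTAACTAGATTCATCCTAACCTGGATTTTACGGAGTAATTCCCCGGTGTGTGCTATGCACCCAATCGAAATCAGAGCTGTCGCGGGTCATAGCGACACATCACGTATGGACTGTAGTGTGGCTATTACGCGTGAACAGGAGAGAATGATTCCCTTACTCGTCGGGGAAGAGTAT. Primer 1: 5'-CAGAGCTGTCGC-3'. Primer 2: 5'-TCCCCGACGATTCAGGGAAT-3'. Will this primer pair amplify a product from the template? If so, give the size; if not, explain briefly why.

Primer 2 (TCCCCGACGATTCAGGGAAT) does not match the top strand, and its reverse complement ATTCCCTGAATCGTCGGGGA does not match either.
With no annealing site for primer 2, no amplification occurs.

No product — primer 2 has no binding site in the template.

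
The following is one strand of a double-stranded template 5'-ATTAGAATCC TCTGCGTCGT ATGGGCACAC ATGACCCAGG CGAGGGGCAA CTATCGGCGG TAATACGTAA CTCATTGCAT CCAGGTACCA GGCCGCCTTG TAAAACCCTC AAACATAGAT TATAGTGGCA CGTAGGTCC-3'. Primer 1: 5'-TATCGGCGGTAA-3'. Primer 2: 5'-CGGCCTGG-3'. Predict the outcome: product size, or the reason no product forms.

Primer 1 (TATCGGCGGTAA) matches the top strand at positions 52–63; it acts as a forward primer.
Primer 2's reverse complement is CCAGGCCG, matching the top strand at positions 88–95; it acts as a reverse primer.
The 3' ends face each other across positions 52–95, giving a 44 bp product.

Yes — a 44 bp product.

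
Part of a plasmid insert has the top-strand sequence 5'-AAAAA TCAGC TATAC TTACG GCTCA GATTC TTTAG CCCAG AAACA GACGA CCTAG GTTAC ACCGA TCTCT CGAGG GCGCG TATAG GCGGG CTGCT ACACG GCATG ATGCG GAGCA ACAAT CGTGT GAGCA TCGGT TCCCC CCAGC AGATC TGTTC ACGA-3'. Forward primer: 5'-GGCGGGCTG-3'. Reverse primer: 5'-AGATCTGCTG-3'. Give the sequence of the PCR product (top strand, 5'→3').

5'-GGCGGGCTGCTACACGGCATGATGCGGAGCAACAATCGTGTGAGCATCGGTTCCCCCCAGCAGATCT-3'

Forward primer GGCGGGCTG is found on the top strand at positions 85–93.
Taking the reverse complement of AGATCTGCTG gives CAGCAGATCT, found at positions 142–151 on the template; the primer anneals here to the top strand with its 3' end pointing upstream.
The product is the template from position 85 through 151 (67 bp).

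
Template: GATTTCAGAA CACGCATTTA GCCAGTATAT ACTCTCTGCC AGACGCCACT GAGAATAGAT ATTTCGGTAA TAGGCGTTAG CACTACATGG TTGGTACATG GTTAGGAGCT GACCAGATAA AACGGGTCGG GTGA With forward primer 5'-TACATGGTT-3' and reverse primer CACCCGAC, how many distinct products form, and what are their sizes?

Two products: 50 bp, 39 bp

The forward primer TACATGGTT matches the top strand at positions 84–92, 95–103.
The reverse primer's reverse complement is GTCGGGTG, matching at positions 126–133.
Each forward site pairs with the reverse site to give a product ending at position 133: sizes 50, 39 bp.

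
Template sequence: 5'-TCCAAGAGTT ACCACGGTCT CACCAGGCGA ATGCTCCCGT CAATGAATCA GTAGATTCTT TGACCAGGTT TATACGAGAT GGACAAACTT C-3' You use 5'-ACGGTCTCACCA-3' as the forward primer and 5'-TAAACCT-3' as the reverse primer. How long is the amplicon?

59 bp

The forward primer matches the template at positions 14–25.
Reverse complement of the reverse primer: AGGTTTA. This occurs on the top strand at positions 66–72.
The product runs from position 14 to position 72, so its length is 72 − 14 + 1 = 59 bp.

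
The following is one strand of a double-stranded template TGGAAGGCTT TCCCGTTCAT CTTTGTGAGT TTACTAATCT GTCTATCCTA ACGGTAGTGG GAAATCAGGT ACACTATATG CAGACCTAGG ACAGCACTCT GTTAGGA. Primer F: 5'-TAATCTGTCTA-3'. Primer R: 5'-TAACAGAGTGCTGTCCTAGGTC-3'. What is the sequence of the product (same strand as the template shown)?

The forward primer matches the template at positions 35–45.
Reverse complement of the reverse primer: GACCTAGGACAGCACTCTGTTA. This occurs on the top strand at positions 83–104.
The product is the template from position 35 through 104 (70 bp).

5'-TAATCTGTCTATCCTAACGGTAGTGGGAAATCAGGTACACTATATGCAGACCTAGGACAGCACTCTGTTA-3'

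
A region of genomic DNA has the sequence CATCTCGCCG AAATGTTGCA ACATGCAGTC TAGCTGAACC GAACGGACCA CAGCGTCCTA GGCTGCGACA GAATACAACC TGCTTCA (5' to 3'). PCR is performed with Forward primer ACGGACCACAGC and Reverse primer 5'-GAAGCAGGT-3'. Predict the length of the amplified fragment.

44 bp

Scanning the template, ACGGACCACAGC occurs at positions 43–54; this primer anneals to the bottom strand there with its 3' end pointing downstream.
The reverse primer's reverse complement is ACCTGCTTC, which matches the template at positions 78–86.
Product length = (reverse-primer end) − (forward-primer start) + 1 = 86 − 43 + 1 = 44 bp.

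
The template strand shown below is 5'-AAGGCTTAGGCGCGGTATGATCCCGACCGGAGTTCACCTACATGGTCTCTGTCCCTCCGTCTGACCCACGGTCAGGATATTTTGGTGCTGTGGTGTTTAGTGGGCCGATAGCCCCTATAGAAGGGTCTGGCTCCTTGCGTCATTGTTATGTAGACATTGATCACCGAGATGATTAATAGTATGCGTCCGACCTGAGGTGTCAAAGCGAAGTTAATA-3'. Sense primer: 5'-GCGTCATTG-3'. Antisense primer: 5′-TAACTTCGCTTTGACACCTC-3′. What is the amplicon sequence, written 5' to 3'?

5'-GCGTCATTGTTATGTAGACATTGATCACCGAGATGATTAATAGTATGCGTCCGACCTGAGGTGTCAAAGCGAAGTTA-3'

Forward primer GCGTCATTG is found on the top strand at positions 137–145.
Taking the reverse complement of TAACTTCGCTTTGACACCTC gives GAGGTGTCAAAGCGAAGTTA, found at positions 194–213 on the template; the primer anneals here to the top strand with its 3' end pointing upstream.
The product is the template from position 137 through 213 (77 bp).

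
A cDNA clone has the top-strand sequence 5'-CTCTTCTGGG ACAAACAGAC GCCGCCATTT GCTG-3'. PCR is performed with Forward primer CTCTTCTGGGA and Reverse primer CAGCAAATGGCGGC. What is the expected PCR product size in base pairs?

34 bp

Forward primer CTCTTCTGGGA is found on the top strand at positions 1–11.
Taking the reverse complement of CAGCAAATGGCGGC gives GCCGCCATTTGCTG, found at positions 21–34 on the template; the primer anneals here to the top strand with its 3' end pointing upstream.
Amplicon spans positions 1–34: 34 bp.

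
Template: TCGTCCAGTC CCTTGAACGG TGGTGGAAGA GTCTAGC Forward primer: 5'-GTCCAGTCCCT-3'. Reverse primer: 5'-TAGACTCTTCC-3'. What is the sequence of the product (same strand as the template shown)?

5'-GTCCAGTCCCTTGAACGGTGGTGGAAGAGTCTA-3'

Forward primer GTCCAGTCCCT is found on the top strand at positions 3–13.
Reverse complement of the reverse primer: GGAAGAGTCTA. This occurs on the top strand at positions 25–35.
The product is the template from position 3 through 35 (33 bp).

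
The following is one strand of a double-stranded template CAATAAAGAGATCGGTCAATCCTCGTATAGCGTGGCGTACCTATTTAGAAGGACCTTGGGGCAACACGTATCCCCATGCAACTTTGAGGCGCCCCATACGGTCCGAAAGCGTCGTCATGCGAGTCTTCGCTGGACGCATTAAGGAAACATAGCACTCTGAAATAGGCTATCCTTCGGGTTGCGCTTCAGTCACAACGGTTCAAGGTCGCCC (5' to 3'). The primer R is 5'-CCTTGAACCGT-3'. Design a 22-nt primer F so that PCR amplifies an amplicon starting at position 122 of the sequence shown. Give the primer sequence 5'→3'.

5'-AGTCTTCGCTGGACGCATTAAG-3'

The reverse primer's reverse complement ACGGTTCAAGG matches the template at positions 195–205; the product starts at position 122.
The forward primer is identical to the top strand over positions 122–143: AGTCTTCGCTGGACGCATTAAG.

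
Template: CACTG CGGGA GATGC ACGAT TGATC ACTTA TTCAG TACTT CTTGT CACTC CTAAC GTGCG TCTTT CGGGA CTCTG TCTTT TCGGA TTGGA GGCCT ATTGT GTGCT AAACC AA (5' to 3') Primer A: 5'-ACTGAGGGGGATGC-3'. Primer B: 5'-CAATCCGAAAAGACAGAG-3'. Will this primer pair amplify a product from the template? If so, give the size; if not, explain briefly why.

Primer A (ACTGAGGGGGATGC) does not match the top strand, and its reverse complement GCATCCCCCTCAGT does not match either.
With no annealing site for primer A, no amplification occurs.

No product — primer A has no binding site in the template.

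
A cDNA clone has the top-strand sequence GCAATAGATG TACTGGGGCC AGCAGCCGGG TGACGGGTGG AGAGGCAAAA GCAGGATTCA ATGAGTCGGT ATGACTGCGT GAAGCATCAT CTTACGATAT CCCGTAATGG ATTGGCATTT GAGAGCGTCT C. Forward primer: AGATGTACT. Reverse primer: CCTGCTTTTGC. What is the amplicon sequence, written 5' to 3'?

5'-AGATGTACTGGGGCCAGCAGCCGGGTGACGGGTGGAGAGGCAAAAGCAGG-3'

Forward primer AGATGTACT is found on the top strand at positions 6–14.
Taking the reverse complement of CCTGCTTTTGC gives GCAAAAGCAGG, found at positions 45–55 on the template; the primer anneals here to the top strand with its 3' end pointing upstream.
The product is the template from position 6 through 55 (50 bp).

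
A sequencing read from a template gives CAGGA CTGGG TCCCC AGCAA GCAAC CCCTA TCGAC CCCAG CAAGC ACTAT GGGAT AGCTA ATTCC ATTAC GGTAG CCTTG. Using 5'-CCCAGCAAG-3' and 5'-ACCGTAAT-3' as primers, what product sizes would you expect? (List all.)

The forward primer CCCAGCAAG matches the top strand at positions 13–21, 36–44.
The reverse primer's reverse complement is ATTACGGT, matching at positions 66–73.
Each forward site pairs with the reverse site to give a product ending at position 73: sizes 61, 38 bp.

61 bp, 38 bp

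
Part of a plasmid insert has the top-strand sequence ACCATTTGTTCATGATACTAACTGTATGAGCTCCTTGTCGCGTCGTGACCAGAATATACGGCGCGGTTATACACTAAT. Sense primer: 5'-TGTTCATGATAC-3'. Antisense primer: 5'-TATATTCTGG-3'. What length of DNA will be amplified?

52 bp

Scanning the template, TGTTCATGATAC occurs at positions 7–18; this primer anneals to the bottom strand there with its 3' end pointing downstream.
The reverse primer's reverse complement is CCAGAATATA, which matches the template at positions 49–58.
Amplicon spans positions 7–58: 52 bp.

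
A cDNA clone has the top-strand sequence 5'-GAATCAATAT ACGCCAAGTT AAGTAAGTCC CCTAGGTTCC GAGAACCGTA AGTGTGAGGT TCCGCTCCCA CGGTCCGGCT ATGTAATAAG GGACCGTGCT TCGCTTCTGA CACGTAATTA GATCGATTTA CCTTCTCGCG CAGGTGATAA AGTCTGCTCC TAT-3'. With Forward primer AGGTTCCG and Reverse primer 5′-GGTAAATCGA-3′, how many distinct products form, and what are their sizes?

The forward primer AGGTTCCG matches the top strand at positions 34–41, 57–64.
The reverse primer's reverse complement is TCGATTTACC, matching at positions 123–132.
Each forward site pairs with the reverse site to give a product ending at position 132: sizes 99, 76 bp.

Two products: 99 bp, 76 bp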